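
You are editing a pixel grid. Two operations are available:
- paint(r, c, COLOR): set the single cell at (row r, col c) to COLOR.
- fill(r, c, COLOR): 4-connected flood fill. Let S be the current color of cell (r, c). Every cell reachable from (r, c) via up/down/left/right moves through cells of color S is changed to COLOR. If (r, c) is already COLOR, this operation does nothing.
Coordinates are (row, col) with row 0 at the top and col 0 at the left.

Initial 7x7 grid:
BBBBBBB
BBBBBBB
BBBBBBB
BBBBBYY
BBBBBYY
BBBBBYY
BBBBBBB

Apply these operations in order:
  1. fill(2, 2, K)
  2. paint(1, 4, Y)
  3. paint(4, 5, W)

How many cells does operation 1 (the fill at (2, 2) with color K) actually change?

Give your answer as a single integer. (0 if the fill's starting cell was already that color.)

Answer: 43

Derivation:
After op 1 fill(2,2,K) [43 cells changed]:
KKKKKKK
KKKKKKK
KKKKKKK
KKKKKYY
KKKKKYY
KKKKKYY
KKKKKKK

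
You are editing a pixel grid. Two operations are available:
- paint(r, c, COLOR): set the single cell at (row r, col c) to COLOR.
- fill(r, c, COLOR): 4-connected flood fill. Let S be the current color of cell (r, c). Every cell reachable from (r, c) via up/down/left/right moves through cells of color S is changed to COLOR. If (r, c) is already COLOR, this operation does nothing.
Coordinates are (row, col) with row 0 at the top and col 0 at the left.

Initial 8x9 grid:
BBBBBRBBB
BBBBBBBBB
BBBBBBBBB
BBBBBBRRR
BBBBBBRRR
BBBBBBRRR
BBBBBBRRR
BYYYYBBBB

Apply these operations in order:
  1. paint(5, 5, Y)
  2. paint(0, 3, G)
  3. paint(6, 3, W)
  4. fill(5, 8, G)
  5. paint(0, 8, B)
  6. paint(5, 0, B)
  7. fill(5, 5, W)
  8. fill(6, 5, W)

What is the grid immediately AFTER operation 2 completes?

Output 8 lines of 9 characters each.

Answer: BBBGBRBBB
BBBBBBBBB
BBBBBBBBB
BBBBBBRRR
BBBBBBRRR
BBBBBYRRR
BBBBBBRRR
BYYYYBBBB

Derivation:
After op 1 paint(5,5,Y):
BBBBBRBBB
BBBBBBBBB
BBBBBBBBB
BBBBBBRRR
BBBBBBRRR
BBBBBYRRR
BBBBBBRRR
BYYYYBBBB
After op 2 paint(0,3,G):
BBBGBRBBB
BBBBBBBBB
BBBBBBBBB
BBBBBBRRR
BBBBBBRRR
BBBBBYRRR
BBBBBBRRR
BYYYYBBBB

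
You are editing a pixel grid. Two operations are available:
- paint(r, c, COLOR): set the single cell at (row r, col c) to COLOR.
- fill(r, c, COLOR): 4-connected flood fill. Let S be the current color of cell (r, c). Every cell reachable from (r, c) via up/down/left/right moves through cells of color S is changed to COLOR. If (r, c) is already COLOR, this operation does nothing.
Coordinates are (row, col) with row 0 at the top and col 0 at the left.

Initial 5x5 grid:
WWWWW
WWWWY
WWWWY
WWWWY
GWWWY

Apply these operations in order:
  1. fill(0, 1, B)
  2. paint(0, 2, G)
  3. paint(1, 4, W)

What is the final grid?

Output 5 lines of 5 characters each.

After op 1 fill(0,1,B) [20 cells changed]:
BBBBB
BBBBY
BBBBY
BBBBY
GBBBY
After op 2 paint(0,2,G):
BBGBB
BBBBY
BBBBY
BBBBY
GBBBY
After op 3 paint(1,4,W):
BBGBB
BBBBW
BBBBY
BBBBY
GBBBY

Answer: BBGBB
BBBBW
BBBBY
BBBBY
GBBBY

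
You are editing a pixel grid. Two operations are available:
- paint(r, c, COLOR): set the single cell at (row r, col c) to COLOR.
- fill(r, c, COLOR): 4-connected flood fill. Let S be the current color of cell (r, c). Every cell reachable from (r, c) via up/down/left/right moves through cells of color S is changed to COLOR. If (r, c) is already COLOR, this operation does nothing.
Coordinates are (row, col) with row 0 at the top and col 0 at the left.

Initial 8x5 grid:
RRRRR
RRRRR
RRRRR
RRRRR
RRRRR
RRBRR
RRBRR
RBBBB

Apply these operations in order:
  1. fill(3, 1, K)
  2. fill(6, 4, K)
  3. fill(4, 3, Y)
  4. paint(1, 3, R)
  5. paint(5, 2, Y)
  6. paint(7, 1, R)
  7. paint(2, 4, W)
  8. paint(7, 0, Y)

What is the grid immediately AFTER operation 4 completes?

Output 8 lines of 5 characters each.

Answer: YYYYY
YYYRY
YYYYY
YYYYY
YYYYY
YYBYY
YYBYY
YBBBB

Derivation:
After op 1 fill(3,1,K) [34 cells changed]:
KKKKK
KKKKK
KKKKK
KKKKK
KKKKK
KKBKK
KKBKK
KBBBB
After op 2 fill(6,4,K) [0 cells changed]:
KKKKK
KKKKK
KKKKK
KKKKK
KKKKK
KKBKK
KKBKK
KBBBB
After op 3 fill(4,3,Y) [34 cells changed]:
YYYYY
YYYYY
YYYYY
YYYYY
YYYYY
YYBYY
YYBYY
YBBBB
After op 4 paint(1,3,R):
YYYYY
YYYRY
YYYYY
YYYYY
YYYYY
YYBYY
YYBYY
YBBBB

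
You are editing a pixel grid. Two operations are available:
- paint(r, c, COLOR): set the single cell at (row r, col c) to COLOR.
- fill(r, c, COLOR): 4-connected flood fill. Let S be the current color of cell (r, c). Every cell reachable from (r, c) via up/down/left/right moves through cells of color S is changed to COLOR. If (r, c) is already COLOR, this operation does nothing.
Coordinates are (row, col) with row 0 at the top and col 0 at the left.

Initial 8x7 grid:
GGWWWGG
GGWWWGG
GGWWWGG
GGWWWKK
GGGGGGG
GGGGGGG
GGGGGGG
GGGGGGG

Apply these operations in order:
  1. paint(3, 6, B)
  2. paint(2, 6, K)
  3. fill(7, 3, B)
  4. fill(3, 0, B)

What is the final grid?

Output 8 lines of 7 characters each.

Answer: BBWWWGG
BBWWWGG
BBWWWGK
BBWWWKB
BBBBBBB
BBBBBBB
BBBBBBB
BBBBBBB

Derivation:
After op 1 paint(3,6,B):
GGWWWGG
GGWWWGG
GGWWWGG
GGWWWKB
GGGGGGG
GGGGGGG
GGGGGGG
GGGGGGG
After op 2 paint(2,6,K):
GGWWWGG
GGWWWGG
GGWWWGK
GGWWWKB
GGGGGGG
GGGGGGG
GGGGGGG
GGGGGGG
After op 3 fill(7,3,B) [36 cells changed]:
BBWWWGG
BBWWWGG
BBWWWGK
BBWWWKB
BBBBBBB
BBBBBBB
BBBBBBB
BBBBBBB
After op 4 fill(3,0,B) [0 cells changed]:
BBWWWGG
BBWWWGG
BBWWWGK
BBWWWKB
BBBBBBB
BBBBBBB
BBBBBBB
BBBBBBB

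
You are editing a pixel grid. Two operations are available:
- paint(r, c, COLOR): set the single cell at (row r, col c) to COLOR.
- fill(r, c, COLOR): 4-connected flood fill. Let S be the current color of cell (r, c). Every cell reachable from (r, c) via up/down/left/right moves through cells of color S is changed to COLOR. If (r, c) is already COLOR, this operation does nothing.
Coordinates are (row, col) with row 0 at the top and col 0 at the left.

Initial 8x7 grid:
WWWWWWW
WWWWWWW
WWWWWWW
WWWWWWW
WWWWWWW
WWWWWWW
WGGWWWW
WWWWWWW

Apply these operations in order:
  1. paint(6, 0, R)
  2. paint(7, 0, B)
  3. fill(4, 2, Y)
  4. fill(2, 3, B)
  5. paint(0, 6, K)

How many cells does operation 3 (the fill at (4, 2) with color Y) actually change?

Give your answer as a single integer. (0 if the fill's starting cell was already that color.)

After op 1 paint(6,0,R):
WWWWWWW
WWWWWWW
WWWWWWW
WWWWWWW
WWWWWWW
WWWWWWW
RGGWWWW
WWWWWWW
After op 2 paint(7,0,B):
WWWWWWW
WWWWWWW
WWWWWWW
WWWWWWW
WWWWWWW
WWWWWWW
RGGWWWW
BWWWWWW
After op 3 fill(4,2,Y) [52 cells changed]:
YYYYYYY
YYYYYYY
YYYYYYY
YYYYYYY
YYYYYYY
YYYYYYY
RGGYYYY
BYYYYYY

Answer: 52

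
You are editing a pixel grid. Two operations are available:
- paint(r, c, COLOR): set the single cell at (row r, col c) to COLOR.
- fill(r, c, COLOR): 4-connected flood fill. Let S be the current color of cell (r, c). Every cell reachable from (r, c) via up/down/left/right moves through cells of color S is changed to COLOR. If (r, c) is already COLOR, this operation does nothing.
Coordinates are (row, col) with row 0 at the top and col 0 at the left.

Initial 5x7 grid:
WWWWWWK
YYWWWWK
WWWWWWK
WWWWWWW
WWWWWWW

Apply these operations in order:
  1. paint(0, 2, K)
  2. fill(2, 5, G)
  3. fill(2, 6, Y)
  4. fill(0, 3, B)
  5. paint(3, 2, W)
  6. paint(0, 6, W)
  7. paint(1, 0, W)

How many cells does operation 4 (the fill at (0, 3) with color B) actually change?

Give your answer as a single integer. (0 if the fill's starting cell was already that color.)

Answer: 27

Derivation:
After op 1 paint(0,2,K):
WWKWWWK
YYWWWWK
WWWWWWK
WWWWWWW
WWWWWWW
After op 2 fill(2,5,G) [27 cells changed]:
WWKGGGK
YYGGGGK
GGGGGGK
GGGGGGG
GGGGGGG
After op 3 fill(2,6,Y) [3 cells changed]:
WWKGGGY
YYGGGGY
GGGGGGY
GGGGGGG
GGGGGGG
After op 4 fill(0,3,B) [27 cells changed]:
WWKBBBY
YYBBBBY
BBBBBBY
BBBBBBB
BBBBBBB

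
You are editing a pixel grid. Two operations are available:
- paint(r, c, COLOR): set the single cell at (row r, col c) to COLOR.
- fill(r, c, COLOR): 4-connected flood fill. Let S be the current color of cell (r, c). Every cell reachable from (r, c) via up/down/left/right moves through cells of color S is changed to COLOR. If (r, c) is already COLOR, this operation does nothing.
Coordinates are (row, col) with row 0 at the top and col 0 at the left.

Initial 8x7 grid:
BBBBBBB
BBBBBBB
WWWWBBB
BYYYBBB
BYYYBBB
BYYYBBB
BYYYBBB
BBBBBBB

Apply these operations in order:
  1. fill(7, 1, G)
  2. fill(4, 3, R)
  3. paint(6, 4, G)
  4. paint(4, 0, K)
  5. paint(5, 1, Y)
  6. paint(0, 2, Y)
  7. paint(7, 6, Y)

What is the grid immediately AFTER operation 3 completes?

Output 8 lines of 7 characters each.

Answer: GGGGGGG
GGGGGGG
WWWWGGG
GRRRGGG
GRRRGGG
GRRRGGG
GRRRGGG
GGGGGGG

Derivation:
After op 1 fill(7,1,G) [40 cells changed]:
GGGGGGG
GGGGGGG
WWWWGGG
GYYYGGG
GYYYGGG
GYYYGGG
GYYYGGG
GGGGGGG
After op 2 fill(4,3,R) [12 cells changed]:
GGGGGGG
GGGGGGG
WWWWGGG
GRRRGGG
GRRRGGG
GRRRGGG
GRRRGGG
GGGGGGG
After op 3 paint(6,4,G):
GGGGGGG
GGGGGGG
WWWWGGG
GRRRGGG
GRRRGGG
GRRRGGG
GRRRGGG
GGGGGGG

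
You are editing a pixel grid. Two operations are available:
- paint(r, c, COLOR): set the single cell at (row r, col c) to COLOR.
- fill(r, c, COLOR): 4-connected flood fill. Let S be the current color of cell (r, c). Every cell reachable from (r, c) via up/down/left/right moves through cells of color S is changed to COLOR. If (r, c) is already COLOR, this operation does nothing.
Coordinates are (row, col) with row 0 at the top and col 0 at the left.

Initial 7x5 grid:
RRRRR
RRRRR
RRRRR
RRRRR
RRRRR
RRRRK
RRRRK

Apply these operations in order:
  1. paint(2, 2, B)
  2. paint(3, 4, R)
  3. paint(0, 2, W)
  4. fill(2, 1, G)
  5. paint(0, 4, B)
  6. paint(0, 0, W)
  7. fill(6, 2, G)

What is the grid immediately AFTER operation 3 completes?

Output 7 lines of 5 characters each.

After op 1 paint(2,2,B):
RRRRR
RRRRR
RRBRR
RRRRR
RRRRR
RRRRK
RRRRK
After op 2 paint(3,4,R):
RRRRR
RRRRR
RRBRR
RRRRR
RRRRR
RRRRK
RRRRK
After op 3 paint(0,2,W):
RRWRR
RRRRR
RRBRR
RRRRR
RRRRR
RRRRK
RRRRK

Answer: RRWRR
RRRRR
RRBRR
RRRRR
RRRRR
RRRRK
RRRRK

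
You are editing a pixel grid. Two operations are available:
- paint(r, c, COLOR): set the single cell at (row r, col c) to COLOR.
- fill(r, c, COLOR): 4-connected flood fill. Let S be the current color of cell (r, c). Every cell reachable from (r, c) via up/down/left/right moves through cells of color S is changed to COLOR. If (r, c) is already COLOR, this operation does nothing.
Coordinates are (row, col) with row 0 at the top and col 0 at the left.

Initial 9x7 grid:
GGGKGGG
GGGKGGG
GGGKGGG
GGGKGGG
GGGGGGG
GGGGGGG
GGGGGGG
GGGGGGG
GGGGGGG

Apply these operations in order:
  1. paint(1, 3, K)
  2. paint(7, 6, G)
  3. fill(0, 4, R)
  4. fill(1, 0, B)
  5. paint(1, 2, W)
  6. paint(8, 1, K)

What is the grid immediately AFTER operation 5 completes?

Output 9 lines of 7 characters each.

After op 1 paint(1,3,K):
GGGKGGG
GGGKGGG
GGGKGGG
GGGKGGG
GGGGGGG
GGGGGGG
GGGGGGG
GGGGGGG
GGGGGGG
After op 2 paint(7,6,G):
GGGKGGG
GGGKGGG
GGGKGGG
GGGKGGG
GGGGGGG
GGGGGGG
GGGGGGG
GGGGGGG
GGGGGGG
After op 3 fill(0,4,R) [59 cells changed]:
RRRKRRR
RRRKRRR
RRRKRRR
RRRKRRR
RRRRRRR
RRRRRRR
RRRRRRR
RRRRRRR
RRRRRRR
After op 4 fill(1,0,B) [59 cells changed]:
BBBKBBB
BBBKBBB
BBBKBBB
BBBKBBB
BBBBBBB
BBBBBBB
BBBBBBB
BBBBBBB
BBBBBBB
After op 5 paint(1,2,W):
BBBKBBB
BBWKBBB
BBBKBBB
BBBKBBB
BBBBBBB
BBBBBBB
BBBBBBB
BBBBBBB
BBBBBBB

Answer: BBBKBBB
BBWKBBB
BBBKBBB
BBBKBBB
BBBBBBB
BBBBBBB
BBBBBBB
BBBBBBB
BBBBBBB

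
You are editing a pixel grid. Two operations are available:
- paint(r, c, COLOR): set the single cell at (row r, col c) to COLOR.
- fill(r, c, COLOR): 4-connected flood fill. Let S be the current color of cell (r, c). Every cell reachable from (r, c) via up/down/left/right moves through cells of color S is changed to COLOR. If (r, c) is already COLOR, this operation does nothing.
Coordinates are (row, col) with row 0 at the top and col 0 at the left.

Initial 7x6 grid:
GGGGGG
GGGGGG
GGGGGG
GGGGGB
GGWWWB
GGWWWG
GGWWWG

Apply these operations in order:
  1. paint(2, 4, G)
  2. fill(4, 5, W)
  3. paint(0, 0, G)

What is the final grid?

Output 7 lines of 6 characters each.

Answer: GGGGGG
GGGGGG
GGGGGG
GGGGGW
GGWWWW
GGWWWG
GGWWWG

Derivation:
After op 1 paint(2,4,G):
GGGGGG
GGGGGG
GGGGGG
GGGGGB
GGWWWB
GGWWWG
GGWWWG
After op 2 fill(4,5,W) [2 cells changed]:
GGGGGG
GGGGGG
GGGGGG
GGGGGW
GGWWWW
GGWWWG
GGWWWG
After op 3 paint(0,0,G):
GGGGGG
GGGGGG
GGGGGG
GGGGGW
GGWWWW
GGWWWG
GGWWWG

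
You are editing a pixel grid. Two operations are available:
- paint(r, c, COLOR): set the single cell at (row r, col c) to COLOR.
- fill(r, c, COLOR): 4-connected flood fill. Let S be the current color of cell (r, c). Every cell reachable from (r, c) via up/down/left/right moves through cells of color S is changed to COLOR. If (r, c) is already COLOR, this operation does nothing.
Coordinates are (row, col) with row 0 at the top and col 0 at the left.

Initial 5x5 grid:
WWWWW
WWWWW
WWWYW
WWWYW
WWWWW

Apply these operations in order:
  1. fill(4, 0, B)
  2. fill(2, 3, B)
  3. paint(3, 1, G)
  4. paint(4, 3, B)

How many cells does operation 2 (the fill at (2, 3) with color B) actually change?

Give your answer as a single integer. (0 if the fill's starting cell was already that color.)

After op 1 fill(4,0,B) [23 cells changed]:
BBBBB
BBBBB
BBBYB
BBBYB
BBBBB
After op 2 fill(2,3,B) [2 cells changed]:
BBBBB
BBBBB
BBBBB
BBBBB
BBBBB

Answer: 2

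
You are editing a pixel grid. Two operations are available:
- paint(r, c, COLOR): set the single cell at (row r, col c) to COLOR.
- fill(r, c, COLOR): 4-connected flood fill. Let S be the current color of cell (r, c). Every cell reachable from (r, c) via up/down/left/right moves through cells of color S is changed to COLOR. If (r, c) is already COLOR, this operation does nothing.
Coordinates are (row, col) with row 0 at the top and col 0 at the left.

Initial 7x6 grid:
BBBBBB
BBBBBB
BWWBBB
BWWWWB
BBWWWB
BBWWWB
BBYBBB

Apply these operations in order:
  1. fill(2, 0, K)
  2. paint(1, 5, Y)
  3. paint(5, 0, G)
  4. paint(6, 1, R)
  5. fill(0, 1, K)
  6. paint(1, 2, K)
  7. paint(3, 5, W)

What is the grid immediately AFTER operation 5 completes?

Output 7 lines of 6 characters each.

Answer: KKKKKK
KKKKKY
KWWKKK
KWWWWK
KKWWWK
GKWWWK
KRYKKK

Derivation:
After op 1 fill(2,0,K) [29 cells changed]:
KKKKKK
KKKKKK
KWWKKK
KWWWWK
KKWWWK
KKWWWK
KKYKKK
After op 2 paint(1,5,Y):
KKKKKK
KKKKKY
KWWKKK
KWWWWK
KKWWWK
KKWWWK
KKYKKK
After op 3 paint(5,0,G):
KKKKKK
KKKKKY
KWWKKK
KWWWWK
KKWWWK
GKWWWK
KKYKKK
After op 4 paint(6,1,R):
KKKKKK
KKKKKY
KWWKKK
KWWWWK
KKWWWK
GKWWWK
KRYKKK
After op 5 fill(0,1,K) [0 cells changed]:
KKKKKK
KKKKKY
KWWKKK
KWWWWK
KKWWWK
GKWWWK
KRYKKK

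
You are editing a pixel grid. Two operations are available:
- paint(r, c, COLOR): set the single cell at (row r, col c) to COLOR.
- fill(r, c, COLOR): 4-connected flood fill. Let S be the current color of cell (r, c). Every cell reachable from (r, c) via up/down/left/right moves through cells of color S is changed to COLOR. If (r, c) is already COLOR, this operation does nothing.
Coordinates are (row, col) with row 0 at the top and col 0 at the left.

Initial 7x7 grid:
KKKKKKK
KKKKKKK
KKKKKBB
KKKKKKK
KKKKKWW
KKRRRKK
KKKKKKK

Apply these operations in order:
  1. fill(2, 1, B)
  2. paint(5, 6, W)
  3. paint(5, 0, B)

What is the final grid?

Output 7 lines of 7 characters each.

After op 1 fill(2,1,B) [42 cells changed]:
BBBBBBB
BBBBBBB
BBBBBBB
BBBBBBB
BBBBBWW
BBRRRBB
BBBBBBB
After op 2 paint(5,6,W):
BBBBBBB
BBBBBBB
BBBBBBB
BBBBBBB
BBBBBWW
BBRRRBW
BBBBBBB
After op 3 paint(5,0,B):
BBBBBBB
BBBBBBB
BBBBBBB
BBBBBBB
BBBBBWW
BBRRRBW
BBBBBBB

Answer: BBBBBBB
BBBBBBB
BBBBBBB
BBBBBBB
BBBBBWW
BBRRRBW
BBBBBBB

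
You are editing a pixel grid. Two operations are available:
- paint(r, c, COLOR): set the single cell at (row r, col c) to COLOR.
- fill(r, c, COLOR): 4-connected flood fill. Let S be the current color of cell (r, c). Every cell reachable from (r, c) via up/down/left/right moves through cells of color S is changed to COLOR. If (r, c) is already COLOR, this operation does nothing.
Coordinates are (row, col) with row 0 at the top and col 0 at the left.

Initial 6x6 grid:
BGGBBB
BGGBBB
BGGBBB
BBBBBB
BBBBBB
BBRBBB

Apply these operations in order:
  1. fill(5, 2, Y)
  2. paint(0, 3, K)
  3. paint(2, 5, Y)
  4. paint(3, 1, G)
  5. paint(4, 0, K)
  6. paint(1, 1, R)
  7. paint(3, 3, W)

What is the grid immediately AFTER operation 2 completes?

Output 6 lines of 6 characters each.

After op 1 fill(5,2,Y) [1 cells changed]:
BGGBBB
BGGBBB
BGGBBB
BBBBBB
BBBBBB
BBYBBB
After op 2 paint(0,3,K):
BGGKBB
BGGBBB
BGGBBB
BBBBBB
BBBBBB
BBYBBB

Answer: BGGKBB
BGGBBB
BGGBBB
BBBBBB
BBBBBB
BBYBBB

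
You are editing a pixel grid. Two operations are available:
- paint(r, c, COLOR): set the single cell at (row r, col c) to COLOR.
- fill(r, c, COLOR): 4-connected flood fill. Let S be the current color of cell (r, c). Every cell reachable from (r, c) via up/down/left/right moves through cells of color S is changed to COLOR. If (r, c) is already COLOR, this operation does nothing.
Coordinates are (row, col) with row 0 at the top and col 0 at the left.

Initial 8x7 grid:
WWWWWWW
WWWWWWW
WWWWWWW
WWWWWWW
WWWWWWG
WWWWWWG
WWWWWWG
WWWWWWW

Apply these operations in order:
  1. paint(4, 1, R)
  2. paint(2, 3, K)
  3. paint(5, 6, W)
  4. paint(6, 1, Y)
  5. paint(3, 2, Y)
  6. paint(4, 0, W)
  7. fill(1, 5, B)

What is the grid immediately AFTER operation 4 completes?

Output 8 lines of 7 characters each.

After op 1 paint(4,1,R):
WWWWWWW
WWWWWWW
WWWWWWW
WWWWWWW
WRWWWWG
WWWWWWG
WWWWWWG
WWWWWWW
After op 2 paint(2,3,K):
WWWWWWW
WWWWWWW
WWWKWWW
WWWWWWW
WRWWWWG
WWWWWWG
WWWWWWG
WWWWWWW
After op 3 paint(5,6,W):
WWWWWWW
WWWWWWW
WWWKWWW
WWWWWWW
WRWWWWG
WWWWWWW
WWWWWWG
WWWWWWW
After op 4 paint(6,1,Y):
WWWWWWW
WWWWWWW
WWWKWWW
WWWWWWW
WRWWWWG
WWWWWWW
WYWWWWG
WWWWWWW

Answer: WWWWWWW
WWWWWWW
WWWKWWW
WWWWWWW
WRWWWWG
WWWWWWW
WYWWWWG
WWWWWWW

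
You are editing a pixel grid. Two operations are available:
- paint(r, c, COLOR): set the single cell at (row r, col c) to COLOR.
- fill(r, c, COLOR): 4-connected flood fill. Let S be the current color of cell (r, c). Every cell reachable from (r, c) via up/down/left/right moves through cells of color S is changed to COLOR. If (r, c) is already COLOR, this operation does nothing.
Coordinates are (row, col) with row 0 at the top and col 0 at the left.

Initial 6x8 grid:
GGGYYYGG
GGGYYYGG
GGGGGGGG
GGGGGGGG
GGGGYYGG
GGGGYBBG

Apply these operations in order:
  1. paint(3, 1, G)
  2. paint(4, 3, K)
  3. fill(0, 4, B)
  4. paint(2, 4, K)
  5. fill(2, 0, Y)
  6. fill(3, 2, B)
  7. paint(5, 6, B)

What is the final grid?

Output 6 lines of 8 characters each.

After op 1 paint(3,1,G):
GGGYYYGG
GGGYYYGG
GGGGGGGG
GGGGGGGG
GGGGYYGG
GGGGYBBG
After op 2 paint(4,3,K):
GGGYYYGG
GGGYYYGG
GGGGGGGG
GGGGGGGG
GGGKYYGG
GGGGYBBG
After op 3 fill(0,4,B) [6 cells changed]:
GGGBBBGG
GGGBBBGG
GGGGGGGG
GGGGGGGG
GGGKYYGG
GGGGYBBG
After op 4 paint(2,4,K):
GGGBBBGG
GGGBBBGG
GGGGKGGG
GGGGGGGG
GGGKYYGG
GGGGYBBG
After op 5 fill(2,0,Y) [35 cells changed]:
YYYBBBYY
YYYBBBYY
YYYYKYYY
YYYYYYYY
YYYKYYYY
YYYYYBBY
After op 6 fill(3,2,B) [38 cells changed]:
BBBBBBBB
BBBBBBBB
BBBBKBBB
BBBBBBBB
BBBKBBBB
BBBBBBBB
After op 7 paint(5,6,B):
BBBBBBBB
BBBBBBBB
BBBBKBBB
BBBBBBBB
BBBKBBBB
BBBBBBBB

Answer: BBBBBBBB
BBBBBBBB
BBBBKBBB
BBBBBBBB
BBBKBBBB
BBBBBBBB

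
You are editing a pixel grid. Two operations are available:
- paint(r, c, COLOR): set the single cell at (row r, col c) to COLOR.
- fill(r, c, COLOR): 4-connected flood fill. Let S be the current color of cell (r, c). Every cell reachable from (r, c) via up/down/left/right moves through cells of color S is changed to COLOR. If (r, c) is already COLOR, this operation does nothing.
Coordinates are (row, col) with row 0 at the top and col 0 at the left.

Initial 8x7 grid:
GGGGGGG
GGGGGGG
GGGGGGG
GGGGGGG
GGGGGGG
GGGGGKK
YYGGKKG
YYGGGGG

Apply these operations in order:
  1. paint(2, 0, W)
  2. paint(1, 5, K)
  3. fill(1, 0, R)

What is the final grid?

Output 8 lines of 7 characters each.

Answer: RRRRRRR
RRRRRKR
WRRRRRR
RRRRRRR
RRRRRRR
RRRRRKK
YYRRKKR
YYRRRRR

Derivation:
After op 1 paint(2,0,W):
GGGGGGG
GGGGGGG
WGGGGGG
GGGGGGG
GGGGGGG
GGGGGKK
YYGGKKG
YYGGGGG
After op 2 paint(1,5,K):
GGGGGGG
GGGGGKG
WGGGGGG
GGGGGGG
GGGGGGG
GGGGGKK
YYGGKKG
YYGGGGG
After op 3 fill(1,0,R) [46 cells changed]:
RRRRRRR
RRRRRKR
WRRRRRR
RRRRRRR
RRRRRRR
RRRRRKK
YYRRKKR
YYRRRRR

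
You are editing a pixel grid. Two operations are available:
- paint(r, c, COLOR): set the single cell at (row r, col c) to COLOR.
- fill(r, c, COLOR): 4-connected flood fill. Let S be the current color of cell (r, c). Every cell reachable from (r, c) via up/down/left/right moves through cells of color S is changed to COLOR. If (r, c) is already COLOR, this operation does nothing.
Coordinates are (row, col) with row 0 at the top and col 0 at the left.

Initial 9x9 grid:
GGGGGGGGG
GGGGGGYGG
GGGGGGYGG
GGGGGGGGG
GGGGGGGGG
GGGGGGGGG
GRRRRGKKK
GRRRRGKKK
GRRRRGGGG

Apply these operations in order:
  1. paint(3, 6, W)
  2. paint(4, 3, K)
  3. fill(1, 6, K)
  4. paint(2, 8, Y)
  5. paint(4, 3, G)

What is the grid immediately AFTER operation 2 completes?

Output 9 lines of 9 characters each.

Answer: GGGGGGGGG
GGGGGGYGG
GGGGGGYGG
GGGGGGWGG
GGGKGGGGG
GGGGGGGGG
GRRRRGKKK
GRRRRGKKK
GRRRRGGGG

Derivation:
After op 1 paint(3,6,W):
GGGGGGGGG
GGGGGGYGG
GGGGGGYGG
GGGGGGWGG
GGGGGGGGG
GGGGGGGGG
GRRRRGKKK
GRRRRGKKK
GRRRRGGGG
After op 2 paint(4,3,K):
GGGGGGGGG
GGGGGGYGG
GGGGGGYGG
GGGGGGWGG
GGGKGGGGG
GGGGGGGGG
GRRRRGKKK
GRRRRGKKK
GRRRRGGGG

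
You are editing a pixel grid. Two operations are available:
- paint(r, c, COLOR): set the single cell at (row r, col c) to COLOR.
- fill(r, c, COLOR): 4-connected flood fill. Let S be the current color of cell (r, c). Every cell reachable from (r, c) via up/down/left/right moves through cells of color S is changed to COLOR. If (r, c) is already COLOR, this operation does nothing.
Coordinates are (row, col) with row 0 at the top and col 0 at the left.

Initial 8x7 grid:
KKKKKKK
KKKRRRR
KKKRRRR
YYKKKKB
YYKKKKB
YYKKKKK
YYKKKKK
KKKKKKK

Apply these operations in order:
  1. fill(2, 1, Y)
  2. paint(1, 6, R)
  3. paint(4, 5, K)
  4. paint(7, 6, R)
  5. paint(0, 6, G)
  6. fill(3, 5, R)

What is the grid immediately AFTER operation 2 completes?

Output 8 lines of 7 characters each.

After op 1 fill(2,1,Y) [38 cells changed]:
YYYYYYY
YYYRRRR
YYYRRRR
YYYYYYB
YYYYYYB
YYYYYYY
YYYYYYY
YYYYYYY
After op 2 paint(1,6,R):
YYYYYYY
YYYRRRR
YYYRRRR
YYYYYYB
YYYYYYB
YYYYYYY
YYYYYYY
YYYYYYY

Answer: YYYYYYY
YYYRRRR
YYYRRRR
YYYYYYB
YYYYYYB
YYYYYYY
YYYYYYY
YYYYYYY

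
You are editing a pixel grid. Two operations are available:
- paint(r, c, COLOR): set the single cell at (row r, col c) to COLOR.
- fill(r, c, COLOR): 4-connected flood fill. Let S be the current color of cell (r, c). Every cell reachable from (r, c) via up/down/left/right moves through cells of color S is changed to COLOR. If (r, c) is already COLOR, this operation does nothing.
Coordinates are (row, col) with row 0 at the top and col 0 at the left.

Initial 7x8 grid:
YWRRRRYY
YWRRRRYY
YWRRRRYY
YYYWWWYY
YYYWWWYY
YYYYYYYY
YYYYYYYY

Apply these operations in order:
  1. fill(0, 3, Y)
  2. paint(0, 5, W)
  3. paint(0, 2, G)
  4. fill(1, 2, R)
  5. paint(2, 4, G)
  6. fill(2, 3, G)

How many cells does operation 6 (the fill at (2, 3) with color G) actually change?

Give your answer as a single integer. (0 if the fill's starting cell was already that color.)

After op 1 fill(0,3,Y) [12 cells changed]:
YWYYYYYY
YWYYYYYY
YWYYYYYY
YYYWWWYY
YYYWWWYY
YYYYYYYY
YYYYYYYY
After op 2 paint(0,5,W):
YWYYYWYY
YWYYYYYY
YWYYYYYY
YYYWWWYY
YYYWWWYY
YYYYYYYY
YYYYYYYY
After op 3 paint(0,2,G):
YWGYYWYY
YWYYYYYY
YWYYYYYY
YYYWWWYY
YYYWWWYY
YYYYYYYY
YYYYYYYY
After op 4 fill(1,2,R) [45 cells changed]:
RWGRRWRR
RWRRRRRR
RWRRRRRR
RRRWWWRR
RRRWWWRR
RRRRRRRR
RRRRRRRR
After op 5 paint(2,4,G):
RWGRRWRR
RWRRRRRR
RWRRGRRR
RRRWWWRR
RRRWWWRR
RRRRRRRR
RRRRRRRR
After op 6 fill(2,3,G) [44 cells changed]:
GWGGGWGG
GWGGGGGG
GWGGGGGG
GGGWWWGG
GGGWWWGG
GGGGGGGG
GGGGGGGG

Answer: 44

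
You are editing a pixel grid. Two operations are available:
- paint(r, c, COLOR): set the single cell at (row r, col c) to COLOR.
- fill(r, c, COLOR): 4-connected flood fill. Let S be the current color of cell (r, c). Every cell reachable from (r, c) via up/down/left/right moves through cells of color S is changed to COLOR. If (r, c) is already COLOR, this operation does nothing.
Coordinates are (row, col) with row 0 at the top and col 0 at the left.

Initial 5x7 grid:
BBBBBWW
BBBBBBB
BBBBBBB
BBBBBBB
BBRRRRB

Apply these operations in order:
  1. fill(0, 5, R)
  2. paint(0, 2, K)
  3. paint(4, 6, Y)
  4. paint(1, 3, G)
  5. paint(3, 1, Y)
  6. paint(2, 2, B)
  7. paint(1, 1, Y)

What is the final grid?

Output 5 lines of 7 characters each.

Answer: BBKBBRR
BYBGBBB
BBBBBBB
BYBBBBB
BBRRRRY

Derivation:
After op 1 fill(0,5,R) [2 cells changed]:
BBBBBRR
BBBBBBB
BBBBBBB
BBBBBBB
BBRRRRB
After op 2 paint(0,2,K):
BBKBBRR
BBBBBBB
BBBBBBB
BBBBBBB
BBRRRRB
After op 3 paint(4,6,Y):
BBKBBRR
BBBBBBB
BBBBBBB
BBBBBBB
BBRRRRY
After op 4 paint(1,3,G):
BBKBBRR
BBBGBBB
BBBBBBB
BBBBBBB
BBRRRRY
After op 5 paint(3,1,Y):
BBKBBRR
BBBGBBB
BBBBBBB
BYBBBBB
BBRRRRY
After op 6 paint(2,2,B):
BBKBBRR
BBBGBBB
BBBBBBB
BYBBBBB
BBRRRRY
After op 7 paint(1,1,Y):
BBKBBRR
BYBGBBB
BBBBBBB
BYBBBBB
BBRRRRY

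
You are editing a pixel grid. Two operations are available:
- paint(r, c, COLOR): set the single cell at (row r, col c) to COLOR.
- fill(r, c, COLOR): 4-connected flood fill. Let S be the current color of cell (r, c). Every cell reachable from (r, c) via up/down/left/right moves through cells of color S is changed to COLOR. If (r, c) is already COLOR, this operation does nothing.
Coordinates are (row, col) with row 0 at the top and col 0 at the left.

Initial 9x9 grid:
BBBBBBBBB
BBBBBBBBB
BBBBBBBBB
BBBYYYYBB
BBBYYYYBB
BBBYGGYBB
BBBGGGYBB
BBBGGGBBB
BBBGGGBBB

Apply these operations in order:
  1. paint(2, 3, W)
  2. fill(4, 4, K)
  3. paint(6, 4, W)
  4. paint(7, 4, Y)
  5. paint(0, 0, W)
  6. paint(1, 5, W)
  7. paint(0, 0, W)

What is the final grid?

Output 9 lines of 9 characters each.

Answer: WBBBBBBBB
BBBBBWBBB
BBBWBBBBB
BBBKKKKBB
BBBKKKKBB
BBBKGGKBB
BBBGWGKBB
BBBGYGBBB
BBBGGGBBB

Derivation:
After op 1 paint(2,3,W):
BBBBBBBBB
BBBBBBBBB
BBBWBBBBB
BBBYYYYBB
BBBYYYYBB
BBBYGGYBB
BBBGGGYBB
BBBGGGBBB
BBBGGGBBB
After op 2 fill(4,4,K) [11 cells changed]:
BBBBBBBBB
BBBBBBBBB
BBBWBBBBB
BBBKKKKBB
BBBKKKKBB
BBBKGGKBB
BBBGGGKBB
BBBGGGBBB
BBBGGGBBB
After op 3 paint(6,4,W):
BBBBBBBBB
BBBBBBBBB
BBBWBBBBB
BBBKKKKBB
BBBKKKKBB
BBBKGGKBB
BBBGWGKBB
BBBGGGBBB
BBBGGGBBB
After op 4 paint(7,4,Y):
BBBBBBBBB
BBBBBBBBB
BBBWBBBBB
BBBKKKKBB
BBBKKKKBB
BBBKGGKBB
BBBGWGKBB
BBBGYGBBB
BBBGGGBBB
After op 5 paint(0,0,W):
WBBBBBBBB
BBBBBBBBB
BBBWBBBBB
BBBKKKKBB
BBBKKKKBB
BBBKGGKBB
BBBGWGKBB
BBBGYGBBB
BBBGGGBBB
After op 6 paint(1,5,W):
WBBBBBBBB
BBBBBWBBB
BBBWBBBBB
BBBKKKKBB
BBBKKKKBB
BBBKGGKBB
BBBGWGKBB
BBBGYGBBB
BBBGGGBBB
After op 7 paint(0,0,W):
WBBBBBBBB
BBBBBWBBB
BBBWBBBBB
BBBKKKKBB
BBBKKKKBB
BBBKGGKBB
BBBGWGKBB
BBBGYGBBB
BBBGGGBBB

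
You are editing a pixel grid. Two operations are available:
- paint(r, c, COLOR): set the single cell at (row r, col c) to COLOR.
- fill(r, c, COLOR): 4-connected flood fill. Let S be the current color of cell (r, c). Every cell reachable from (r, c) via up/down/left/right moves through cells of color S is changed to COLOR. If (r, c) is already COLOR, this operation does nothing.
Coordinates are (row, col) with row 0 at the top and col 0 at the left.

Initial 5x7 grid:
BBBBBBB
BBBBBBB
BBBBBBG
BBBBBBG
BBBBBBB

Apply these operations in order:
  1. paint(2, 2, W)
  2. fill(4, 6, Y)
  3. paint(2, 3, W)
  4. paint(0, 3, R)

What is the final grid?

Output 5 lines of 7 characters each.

After op 1 paint(2,2,W):
BBBBBBB
BBBBBBB
BBWBBBG
BBBBBBG
BBBBBBB
After op 2 fill(4,6,Y) [32 cells changed]:
YYYYYYY
YYYYYYY
YYWYYYG
YYYYYYG
YYYYYYY
After op 3 paint(2,3,W):
YYYYYYY
YYYYYYY
YYWWYYG
YYYYYYG
YYYYYYY
After op 4 paint(0,3,R):
YYYRYYY
YYYYYYY
YYWWYYG
YYYYYYG
YYYYYYY

Answer: YYYRYYY
YYYYYYY
YYWWYYG
YYYYYYG
YYYYYYY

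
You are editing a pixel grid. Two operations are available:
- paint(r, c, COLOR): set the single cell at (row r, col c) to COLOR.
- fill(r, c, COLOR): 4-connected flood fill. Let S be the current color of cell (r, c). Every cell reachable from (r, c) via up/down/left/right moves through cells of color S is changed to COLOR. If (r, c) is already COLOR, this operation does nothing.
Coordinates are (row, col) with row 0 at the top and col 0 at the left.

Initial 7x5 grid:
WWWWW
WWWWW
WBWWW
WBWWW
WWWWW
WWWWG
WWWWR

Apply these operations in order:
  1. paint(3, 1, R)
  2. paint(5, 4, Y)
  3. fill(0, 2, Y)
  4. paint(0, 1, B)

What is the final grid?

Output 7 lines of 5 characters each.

After op 1 paint(3,1,R):
WWWWW
WWWWW
WBWWW
WRWWW
WWWWW
WWWWG
WWWWR
After op 2 paint(5,4,Y):
WWWWW
WWWWW
WBWWW
WRWWW
WWWWW
WWWWY
WWWWR
After op 3 fill(0,2,Y) [31 cells changed]:
YYYYY
YYYYY
YBYYY
YRYYY
YYYYY
YYYYY
YYYYR
After op 4 paint(0,1,B):
YBYYY
YYYYY
YBYYY
YRYYY
YYYYY
YYYYY
YYYYR

Answer: YBYYY
YYYYY
YBYYY
YRYYY
YYYYY
YYYYY
YYYYR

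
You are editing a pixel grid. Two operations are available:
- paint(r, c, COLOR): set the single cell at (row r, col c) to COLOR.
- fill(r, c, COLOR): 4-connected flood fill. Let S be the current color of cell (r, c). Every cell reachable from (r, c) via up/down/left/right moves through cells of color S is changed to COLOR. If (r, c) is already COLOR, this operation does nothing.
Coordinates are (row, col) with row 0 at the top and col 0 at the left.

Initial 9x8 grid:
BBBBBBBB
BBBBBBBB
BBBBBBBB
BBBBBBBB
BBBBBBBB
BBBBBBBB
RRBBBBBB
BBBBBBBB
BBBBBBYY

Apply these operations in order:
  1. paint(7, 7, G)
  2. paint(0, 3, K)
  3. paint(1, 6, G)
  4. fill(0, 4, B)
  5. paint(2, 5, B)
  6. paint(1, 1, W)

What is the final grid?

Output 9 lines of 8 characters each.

After op 1 paint(7,7,G):
BBBBBBBB
BBBBBBBB
BBBBBBBB
BBBBBBBB
BBBBBBBB
BBBBBBBB
RRBBBBBB
BBBBBBBG
BBBBBBYY
After op 2 paint(0,3,K):
BBBKBBBB
BBBBBBBB
BBBBBBBB
BBBBBBBB
BBBBBBBB
BBBBBBBB
RRBBBBBB
BBBBBBBG
BBBBBBYY
After op 3 paint(1,6,G):
BBBKBBBB
BBBBBBGB
BBBBBBBB
BBBBBBBB
BBBBBBBB
BBBBBBBB
RRBBBBBB
BBBBBBBG
BBBBBBYY
After op 4 fill(0,4,B) [0 cells changed]:
BBBKBBBB
BBBBBBGB
BBBBBBBB
BBBBBBBB
BBBBBBBB
BBBBBBBB
RRBBBBBB
BBBBBBBG
BBBBBBYY
After op 5 paint(2,5,B):
BBBKBBBB
BBBBBBGB
BBBBBBBB
BBBBBBBB
BBBBBBBB
BBBBBBBB
RRBBBBBB
BBBBBBBG
BBBBBBYY
After op 6 paint(1,1,W):
BBBKBBBB
BWBBBBGB
BBBBBBBB
BBBBBBBB
BBBBBBBB
BBBBBBBB
RRBBBBBB
BBBBBBBG
BBBBBBYY

Answer: BBBKBBBB
BWBBBBGB
BBBBBBBB
BBBBBBBB
BBBBBBBB
BBBBBBBB
RRBBBBBB
BBBBBBBG
BBBBBBYY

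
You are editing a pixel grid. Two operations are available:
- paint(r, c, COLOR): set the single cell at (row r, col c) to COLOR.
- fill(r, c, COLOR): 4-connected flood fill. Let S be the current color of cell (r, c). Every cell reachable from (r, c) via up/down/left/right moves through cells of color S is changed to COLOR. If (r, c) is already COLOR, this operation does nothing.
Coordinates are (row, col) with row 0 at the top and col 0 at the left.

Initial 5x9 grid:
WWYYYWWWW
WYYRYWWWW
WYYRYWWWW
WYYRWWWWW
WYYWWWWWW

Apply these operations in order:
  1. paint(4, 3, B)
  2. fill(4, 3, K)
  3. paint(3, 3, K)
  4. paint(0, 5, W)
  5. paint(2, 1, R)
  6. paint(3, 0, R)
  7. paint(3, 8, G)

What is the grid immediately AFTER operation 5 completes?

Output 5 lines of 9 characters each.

After op 1 paint(4,3,B):
WWYYYWWWW
WYYRYWWWW
WYYRYWWWW
WYYRWWWWW
WYYBWWWWW
After op 2 fill(4,3,K) [1 cells changed]:
WWYYYWWWW
WYYRYWWWW
WYYRYWWWW
WYYRWWWWW
WYYKWWWWW
After op 3 paint(3,3,K):
WWYYYWWWW
WYYRYWWWW
WYYRYWWWW
WYYKWWWWW
WYYKWWWWW
After op 4 paint(0,5,W):
WWYYYWWWW
WYYRYWWWW
WYYRYWWWW
WYYKWWWWW
WYYKWWWWW
After op 5 paint(2,1,R):
WWYYYWWWW
WYYRYWWWW
WRYRYWWWW
WYYKWWWWW
WYYKWWWWW

Answer: WWYYYWWWW
WYYRYWWWW
WRYRYWWWW
WYYKWWWWW
WYYKWWWWW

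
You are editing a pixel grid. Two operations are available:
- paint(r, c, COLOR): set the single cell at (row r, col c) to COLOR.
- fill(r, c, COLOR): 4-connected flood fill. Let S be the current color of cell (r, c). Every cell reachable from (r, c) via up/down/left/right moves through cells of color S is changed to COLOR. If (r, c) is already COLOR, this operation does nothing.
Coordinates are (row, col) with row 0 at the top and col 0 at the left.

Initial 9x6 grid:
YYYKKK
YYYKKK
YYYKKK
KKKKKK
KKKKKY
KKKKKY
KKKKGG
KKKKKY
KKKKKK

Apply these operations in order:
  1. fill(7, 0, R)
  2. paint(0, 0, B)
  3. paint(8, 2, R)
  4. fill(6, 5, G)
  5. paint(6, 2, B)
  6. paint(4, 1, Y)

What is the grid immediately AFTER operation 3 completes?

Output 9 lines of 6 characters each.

After op 1 fill(7,0,R) [40 cells changed]:
YYYRRR
YYYRRR
YYYRRR
RRRRRR
RRRRRY
RRRRRY
RRRRGG
RRRRRY
RRRRRR
After op 2 paint(0,0,B):
BYYRRR
YYYRRR
YYYRRR
RRRRRR
RRRRRY
RRRRRY
RRRRGG
RRRRRY
RRRRRR
After op 3 paint(8,2,R):
BYYRRR
YYYRRR
YYYRRR
RRRRRR
RRRRRY
RRRRRY
RRRRGG
RRRRRY
RRRRRR

Answer: BYYRRR
YYYRRR
YYYRRR
RRRRRR
RRRRRY
RRRRRY
RRRRGG
RRRRRY
RRRRRR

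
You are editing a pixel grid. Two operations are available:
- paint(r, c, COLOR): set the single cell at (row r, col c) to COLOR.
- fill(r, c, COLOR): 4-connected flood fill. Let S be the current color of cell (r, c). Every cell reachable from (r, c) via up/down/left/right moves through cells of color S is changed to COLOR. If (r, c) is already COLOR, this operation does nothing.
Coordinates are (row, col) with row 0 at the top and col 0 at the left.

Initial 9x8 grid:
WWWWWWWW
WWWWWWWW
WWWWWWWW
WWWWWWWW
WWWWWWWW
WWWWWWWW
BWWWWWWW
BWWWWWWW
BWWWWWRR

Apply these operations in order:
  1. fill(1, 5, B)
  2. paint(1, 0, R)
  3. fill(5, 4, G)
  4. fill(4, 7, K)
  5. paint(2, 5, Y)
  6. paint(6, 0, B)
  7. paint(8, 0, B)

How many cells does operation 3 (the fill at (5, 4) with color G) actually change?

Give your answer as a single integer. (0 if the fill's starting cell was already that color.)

After op 1 fill(1,5,B) [67 cells changed]:
BBBBBBBB
BBBBBBBB
BBBBBBBB
BBBBBBBB
BBBBBBBB
BBBBBBBB
BBBBBBBB
BBBBBBBB
BBBBBBRR
After op 2 paint(1,0,R):
BBBBBBBB
RBBBBBBB
BBBBBBBB
BBBBBBBB
BBBBBBBB
BBBBBBBB
BBBBBBBB
BBBBBBBB
BBBBBBRR
After op 3 fill(5,4,G) [69 cells changed]:
GGGGGGGG
RGGGGGGG
GGGGGGGG
GGGGGGGG
GGGGGGGG
GGGGGGGG
GGGGGGGG
GGGGGGGG
GGGGGGRR

Answer: 69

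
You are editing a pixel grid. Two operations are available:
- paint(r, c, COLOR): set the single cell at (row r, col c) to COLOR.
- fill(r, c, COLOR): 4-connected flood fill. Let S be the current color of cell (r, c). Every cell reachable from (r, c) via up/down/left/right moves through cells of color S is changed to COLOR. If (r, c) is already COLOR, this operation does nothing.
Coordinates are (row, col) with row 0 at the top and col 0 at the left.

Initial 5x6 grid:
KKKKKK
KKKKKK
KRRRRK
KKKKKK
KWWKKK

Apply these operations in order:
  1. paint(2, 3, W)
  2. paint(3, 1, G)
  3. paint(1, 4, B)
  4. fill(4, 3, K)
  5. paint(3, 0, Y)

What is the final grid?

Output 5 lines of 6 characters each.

After op 1 paint(2,3,W):
KKKKKK
KKKKKK
KRRWRK
KKKKKK
KWWKKK
After op 2 paint(3,1,G):
KKKKKK
KKKKKK
KRRWRK
KGKKKK
KWWKKK
After op 3 paint(1,4,B):
KKKKKK
KKKKBK
KRRWRK
KGKKKK
KWWKKK
After op 4 fill(4,3,K) [0 cells changed]:
KKKKKK
KKKKBK
KRRWRK
KGKKKK
KWWKKK
After op 5 paint(3,0,Y):
KKKKKK
KKKKBK
KRRWRK
YGKKKK
KWWKKK

Answer: KKKKKK
KKKKBK
KRRWRK
YGKKKK
KWWKKK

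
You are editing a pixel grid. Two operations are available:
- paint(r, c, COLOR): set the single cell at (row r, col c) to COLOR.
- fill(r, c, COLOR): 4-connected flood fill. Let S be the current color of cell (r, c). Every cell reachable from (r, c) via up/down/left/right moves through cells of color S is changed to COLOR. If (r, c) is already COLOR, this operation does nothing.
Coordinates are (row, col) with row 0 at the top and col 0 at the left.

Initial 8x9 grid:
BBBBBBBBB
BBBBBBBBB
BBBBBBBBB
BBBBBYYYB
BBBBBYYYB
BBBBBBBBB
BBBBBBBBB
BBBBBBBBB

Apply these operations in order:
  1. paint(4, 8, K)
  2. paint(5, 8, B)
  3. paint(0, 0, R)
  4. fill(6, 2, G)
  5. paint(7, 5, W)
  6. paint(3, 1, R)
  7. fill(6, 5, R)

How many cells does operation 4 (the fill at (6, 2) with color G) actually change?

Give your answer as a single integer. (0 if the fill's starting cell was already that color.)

Answer: 64

Derivation:
After op 1 paint(4,8,K):
BBBBBBBBB
BBBBBBBBB
BBBBBBBBB
BBBBBYYYB
BBBBBYYYK
BBBBBBBBB
BBBBBBBBB
BBBBBBBBB
After op 2 paint(5,8,B):
BBBBBBBBB
BBBBBBBBB
BBBBBBBBB
BBBBBYYYB
BBBBBYYYK
BBBBBBBBB
BBBBBBBBB
BBBBBBBBB
After op 3 paint(0,0,R):
RBBBBBBBB
BBBBBBBBB
BBBBBBBBB
BBBBBYYYB
BBBBBYYYK
BBBBBBBBB
BBBBBBBBB
BBBBBBBBB
After op 4 fill(6,2,G) [64 cells changed]:
RGGGGGGGG
GGGGGGGGG
GGGGGGGGG
GGGGGYYYG
GGGGGYYYK
GGGGGGGGG
GGGGGGGGG
GGGGGGGGG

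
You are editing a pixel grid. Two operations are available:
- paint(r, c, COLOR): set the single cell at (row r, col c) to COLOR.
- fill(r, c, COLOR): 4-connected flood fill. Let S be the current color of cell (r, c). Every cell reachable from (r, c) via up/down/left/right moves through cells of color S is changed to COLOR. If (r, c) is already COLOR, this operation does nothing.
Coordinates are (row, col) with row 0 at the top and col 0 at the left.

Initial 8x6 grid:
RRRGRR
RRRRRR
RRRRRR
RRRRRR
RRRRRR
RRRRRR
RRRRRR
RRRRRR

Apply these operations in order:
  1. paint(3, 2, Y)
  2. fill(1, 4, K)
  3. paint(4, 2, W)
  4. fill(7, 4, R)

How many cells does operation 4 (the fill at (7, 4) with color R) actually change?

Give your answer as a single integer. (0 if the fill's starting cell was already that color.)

Answer: 45

Derivation:
After op 1 paint(3,2,Y):
RRRGRR
RRRRRR
RRRRRR
RRYRRR
RRRRRR
RRRRRR
RRRRRR
RRRRRR
After op 2 fill(1,4,K) [46 cells changed]:
KKKGKK
KKKKKK
KKKKKK
KKYKKK
KKKKKK
KKKKKK
KKKKKK
KKKKKK
After op 3 paint(4,2,W):
KKKGKK
KKKKKK
KKKKKK
KKYKKK
KKWKKK
KKKKKK
KKKKKK
KKKKKK
After op 4 fill(7,4,R) [45 cells changed]:
RRRGRR
RRRRRR
RRRRRR
RRYRRR
RRWRRR
RRRRRR
RRRRRR
RRRRRR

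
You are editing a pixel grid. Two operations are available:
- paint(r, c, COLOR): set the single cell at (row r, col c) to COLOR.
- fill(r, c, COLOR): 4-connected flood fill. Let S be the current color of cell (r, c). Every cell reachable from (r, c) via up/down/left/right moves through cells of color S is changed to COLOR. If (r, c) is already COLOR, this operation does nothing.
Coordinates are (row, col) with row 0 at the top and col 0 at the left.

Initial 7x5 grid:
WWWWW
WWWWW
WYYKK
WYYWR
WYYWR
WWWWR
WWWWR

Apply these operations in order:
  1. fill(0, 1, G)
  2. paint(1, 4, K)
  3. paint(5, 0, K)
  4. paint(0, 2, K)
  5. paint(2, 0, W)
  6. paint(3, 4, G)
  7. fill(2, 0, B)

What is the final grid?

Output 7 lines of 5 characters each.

Answer: GGKGG
GGGGK
BYYKK
GYYGG
GYYGR
KGGGR
GGGGR

Derivation:
After op 1 fill(0,1,G) [23 cells changed]:
GGGGG
GGGGG
GYYKK
GYYGR
GYYGR
GGGGR
GGGGR
After op 2 paint(1,4,K):
GGGGG
GGGGK
GYYKK
GYYGR
GYYGR
GGGGR
GGGGR
After op 3 paint(5,0,K):
GGGGG
GGGGK
GYYKK
GYYGR
GYYGR
KGGGR
GGGGR
After op 4 paint(0,2,K):
GGKGG
GGGGK
GYYKK
GYYGR
GYYGR
KGGGR
GGGGR
After op 5 paint(2,0,W):
GGKGG
GGGGK
WYYKK
GYYGR
GYYGR
KGGGR
GGGGR
After op 6 paint(3,4,G):
GGKGG
GGGGK
WYYKK
GYYGG
GYYGR
KGGGR
GGGGR
After op 7 fill(2,0,B) [1 cells changed]:
GGKGG
GGGGK
BYYKK
GYYGG
GYYGR
KGGGR
GGGGR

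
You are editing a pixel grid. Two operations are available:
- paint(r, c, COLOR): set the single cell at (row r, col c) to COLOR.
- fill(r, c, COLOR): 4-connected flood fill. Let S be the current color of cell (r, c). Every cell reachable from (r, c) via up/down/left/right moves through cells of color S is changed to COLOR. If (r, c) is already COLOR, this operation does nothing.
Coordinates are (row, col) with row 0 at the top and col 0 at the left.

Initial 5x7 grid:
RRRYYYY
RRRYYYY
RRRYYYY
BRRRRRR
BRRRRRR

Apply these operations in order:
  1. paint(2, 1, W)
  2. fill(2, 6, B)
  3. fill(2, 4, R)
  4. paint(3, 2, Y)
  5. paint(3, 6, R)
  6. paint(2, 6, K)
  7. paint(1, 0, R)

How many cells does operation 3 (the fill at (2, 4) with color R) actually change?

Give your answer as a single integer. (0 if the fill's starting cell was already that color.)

Answer: 12

Derivation:
After op 1 paint(2,1,W):
RRRYYYY
RRRYYYY
RWRYYYY
BRRRRRR
BRRRRRR
After op 2 fill(2,6,B) [12 cells changed]:
RRRBBBB
RRRBBBB
RWRBBBB
BRRRRRR
BRRRRRR
After op 3 fill(2,4,R) [12 cells changed]:
RRRRRRR
RRRRRRR
RWRRRRR
BRRRRRR
BRRRRRR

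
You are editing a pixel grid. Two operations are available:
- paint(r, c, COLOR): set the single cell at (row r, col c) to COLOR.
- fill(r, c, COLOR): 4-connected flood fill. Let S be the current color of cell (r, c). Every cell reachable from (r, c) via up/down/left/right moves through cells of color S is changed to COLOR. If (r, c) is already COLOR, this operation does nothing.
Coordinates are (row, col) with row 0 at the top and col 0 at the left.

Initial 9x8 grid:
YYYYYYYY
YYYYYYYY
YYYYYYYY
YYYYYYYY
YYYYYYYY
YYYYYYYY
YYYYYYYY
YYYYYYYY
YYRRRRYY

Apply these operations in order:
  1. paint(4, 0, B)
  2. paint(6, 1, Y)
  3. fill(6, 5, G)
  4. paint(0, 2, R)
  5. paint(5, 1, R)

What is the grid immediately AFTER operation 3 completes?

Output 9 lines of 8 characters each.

Answer: GGGGGGGG
GGGGGGGG
GGGGGGGG
GGGGGGGG
BGGGGGGG
GGGGGGGG
GGGGGGGG
GGGGGGGG
GGRRRRGG

Derivation:
After op 1 paint(4,0,B):
YYYYYYYY
YYYYYYYY
YYYYYYYY
YYYYYYYY
BYYYYYYY
YYYYYYYY
YYYYYYYY
YYYYYYYY
YYRRRRYY
After op 2 paint(6,1,Y):
YYYYYYYY
YYYYYYYY
YYYYYYYY
YYYYYYYY
BYYYYYYY
YYYYYYYY
YYYYYYYY
YYYYYYYY
YYRRRRYY
After op 3 fill(6,5,G) [67 cells changed]:
GGGGGGGG
GGGGGGGG
GGGGGGGG
GGGGGGGG
BGGGGGGG
GGGGGGGG
GGGGGGGG
GGGGGGGG
GGRRRRGG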